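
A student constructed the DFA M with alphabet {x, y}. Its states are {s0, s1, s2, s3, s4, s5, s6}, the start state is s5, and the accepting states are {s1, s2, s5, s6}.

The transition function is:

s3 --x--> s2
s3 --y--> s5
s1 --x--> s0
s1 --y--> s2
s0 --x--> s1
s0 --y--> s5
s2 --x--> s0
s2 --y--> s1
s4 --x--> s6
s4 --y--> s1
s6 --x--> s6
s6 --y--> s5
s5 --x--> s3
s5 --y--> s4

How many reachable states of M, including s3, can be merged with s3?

P0 = {s1,s2,s5,s6} | {s0,s3,s4}.
Refine {s1,s2,s5,s6} on symbol x: members go to different blocks, giving {s1,s2,s5} and {s6}.
Refine {s1,s2,s5} on symbol y: members go to different blocks, giving {s1,s2} and {s5}.
Refine {s0,s3,s4} on symbol x: members go to different blocks, giving {s0,s3} and {s4}.
No further refinement is possible. Final partition (5 blocks): {s1,s2} | {s0,s3} | {s6} | {s5} | {s4}.
The equivalence class containing s3 is {s0,s3}, of size 2.

2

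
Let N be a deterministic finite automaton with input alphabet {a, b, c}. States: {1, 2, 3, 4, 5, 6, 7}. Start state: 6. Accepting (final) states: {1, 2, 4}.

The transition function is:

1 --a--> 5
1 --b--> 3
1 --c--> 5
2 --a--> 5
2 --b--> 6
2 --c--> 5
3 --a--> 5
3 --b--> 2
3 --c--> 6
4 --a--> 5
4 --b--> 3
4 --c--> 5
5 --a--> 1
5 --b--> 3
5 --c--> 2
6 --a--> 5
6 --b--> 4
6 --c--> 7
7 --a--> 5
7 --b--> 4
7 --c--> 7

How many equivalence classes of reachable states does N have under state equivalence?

3

Initial partition by acceptance: {1,2,4} | {3,5,6,7}.
On input a, block {3,5,6,7} splits into {3,6,7} and {5}.
The partition is now stable with 3 blocks: {1,2,4} | {3,6,7} | {5}.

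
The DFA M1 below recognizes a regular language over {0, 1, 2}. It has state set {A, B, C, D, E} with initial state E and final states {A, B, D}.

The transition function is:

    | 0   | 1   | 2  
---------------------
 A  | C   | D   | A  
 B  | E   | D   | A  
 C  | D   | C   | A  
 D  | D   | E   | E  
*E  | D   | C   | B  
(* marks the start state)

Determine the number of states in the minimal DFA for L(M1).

3

P0 = {A,B,D} | {C,E}.
On input 0, block {A,B,D} splits into {A,B} and {D}.
The partition is now stable with 3 blocks: {A,B} | {C,E} | {D}.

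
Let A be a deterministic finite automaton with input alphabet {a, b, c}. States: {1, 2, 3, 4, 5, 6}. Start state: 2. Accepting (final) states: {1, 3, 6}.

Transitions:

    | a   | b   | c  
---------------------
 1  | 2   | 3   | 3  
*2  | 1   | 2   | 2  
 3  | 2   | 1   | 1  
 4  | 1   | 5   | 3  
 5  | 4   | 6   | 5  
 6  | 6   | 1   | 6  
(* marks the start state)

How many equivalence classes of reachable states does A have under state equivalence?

2

States {4,5,6} cannot be reached from the start state, so discard them.
Start with accepting vs non-accepting: {1,3} | {2}.
No further refinement is possible. Final partition (2 blocks): {1,3} | {2}.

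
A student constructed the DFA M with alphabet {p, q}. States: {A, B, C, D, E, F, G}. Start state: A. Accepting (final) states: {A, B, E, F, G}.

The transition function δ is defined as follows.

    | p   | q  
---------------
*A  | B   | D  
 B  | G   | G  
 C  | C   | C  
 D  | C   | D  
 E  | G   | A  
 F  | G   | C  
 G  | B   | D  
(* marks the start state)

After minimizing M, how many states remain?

3

States {E,F} cannot be reached from the start state, so discard them.
Start with accepting vs non-accepting: {A,B,G} | {C,D}.
On input q, block {A,B,G} splits into {A,G} and {B}.
Stable partition: {A,G} | {C,D} | {B} — 3 equivalence classes.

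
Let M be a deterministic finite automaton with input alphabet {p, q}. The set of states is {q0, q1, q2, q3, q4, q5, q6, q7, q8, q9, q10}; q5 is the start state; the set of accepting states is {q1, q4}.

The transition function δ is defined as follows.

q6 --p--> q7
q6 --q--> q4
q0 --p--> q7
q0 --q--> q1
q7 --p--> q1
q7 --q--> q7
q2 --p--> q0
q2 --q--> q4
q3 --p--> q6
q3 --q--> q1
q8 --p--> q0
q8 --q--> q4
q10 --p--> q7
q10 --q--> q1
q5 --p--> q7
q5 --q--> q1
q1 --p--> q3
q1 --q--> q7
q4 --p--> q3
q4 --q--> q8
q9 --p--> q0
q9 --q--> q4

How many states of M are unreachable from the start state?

3

No path from q5 leads to q2, q9, q10; the other 8 states are all reachable.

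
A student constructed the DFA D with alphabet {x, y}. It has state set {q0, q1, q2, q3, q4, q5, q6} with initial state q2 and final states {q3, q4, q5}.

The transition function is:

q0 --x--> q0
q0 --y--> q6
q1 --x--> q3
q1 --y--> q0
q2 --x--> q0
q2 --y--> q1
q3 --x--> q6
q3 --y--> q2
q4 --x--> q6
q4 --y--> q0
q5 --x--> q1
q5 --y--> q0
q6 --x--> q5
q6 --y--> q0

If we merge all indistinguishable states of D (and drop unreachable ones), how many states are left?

3

First remove the unreachable states {q4}; 6 states remain.
Start with accepting vs non-accepting: {q3,q5} | {q0,q1,q2,q6}.
On input x, block {q0,q1,q2,q6} splits into {q0,q2} and {q1,q6}.
Stable partition: {q3,q5} | {q0,q2} | {q1,q6} — 3 equivalence classes.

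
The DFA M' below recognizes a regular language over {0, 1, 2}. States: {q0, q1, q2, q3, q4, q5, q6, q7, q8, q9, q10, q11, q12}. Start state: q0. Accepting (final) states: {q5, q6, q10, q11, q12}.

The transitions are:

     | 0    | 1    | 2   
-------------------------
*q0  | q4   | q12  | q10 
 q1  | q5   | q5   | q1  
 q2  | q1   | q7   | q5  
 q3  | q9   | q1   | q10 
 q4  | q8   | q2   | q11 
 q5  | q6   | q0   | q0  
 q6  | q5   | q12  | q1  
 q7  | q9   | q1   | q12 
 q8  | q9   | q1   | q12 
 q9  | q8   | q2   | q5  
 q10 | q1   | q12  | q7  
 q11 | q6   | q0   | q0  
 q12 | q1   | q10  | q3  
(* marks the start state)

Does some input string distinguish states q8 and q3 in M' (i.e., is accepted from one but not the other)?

No

Every state is reachable, so we keep all 13.
P0 = {q5,q6,q10,q11,q12} | {q0,q1,q2,q3,q4,q7,q8,q9}.
On input 0, block {q5,q6,q10,q11,q12} splits into {q5,q6,q11} and {q10,q12}.
Split {q5,q6,q11} by δ(·,1) → {q5,q11} and {q6}.
On input 0, block {q0,q1,q2,q3,q4,q7,q8,q9} splits into {q0,q2,q3,q4,q7,q8,q9} and {q1}.
Refine {q0,q2,q3,q4,q7,q8,q9} on symbol 0: members go to different blocks, giving {q0,q3,q4,q7,q8,q9} and {q2}.
Split {q0,q3,q4,q7,q8,q9} by δ(·,1) → {q3,q7,q8} and {q4,q9} and {q0}.
Stable partition: {q5,q11} | {q3,q7,q8} | {q10,q12} | {q6} | {q1} | {q2} | {q4,q9} | {q0} — 8 equivalence classes.
q8 and q3 lie in the same block of the stable partition, so they are equivalent — no string distinguishes them.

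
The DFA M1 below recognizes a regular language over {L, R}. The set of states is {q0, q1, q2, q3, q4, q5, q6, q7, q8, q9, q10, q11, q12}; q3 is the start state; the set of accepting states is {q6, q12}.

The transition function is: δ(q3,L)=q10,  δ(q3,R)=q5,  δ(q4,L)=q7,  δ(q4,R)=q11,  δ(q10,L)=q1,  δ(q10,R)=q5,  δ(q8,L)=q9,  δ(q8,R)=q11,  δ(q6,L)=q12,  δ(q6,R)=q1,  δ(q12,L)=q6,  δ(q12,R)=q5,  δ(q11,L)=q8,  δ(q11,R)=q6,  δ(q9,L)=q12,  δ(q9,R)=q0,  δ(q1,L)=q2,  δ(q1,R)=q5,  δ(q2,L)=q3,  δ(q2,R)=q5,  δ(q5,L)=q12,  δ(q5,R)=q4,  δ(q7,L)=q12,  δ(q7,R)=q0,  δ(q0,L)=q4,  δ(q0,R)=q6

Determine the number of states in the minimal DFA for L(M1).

Every state is reachable, so we keep all 13.
Initial partition by acceptance: {q6,q12} | {q0,q1,q2,q3,q4,q5,q7,q8,q9,q10,q11}.
On input L, block {q0,q1,q2,q3,q4,q5,q7,q8,q9,q10,q11} splits into {q0,q1,q2,q3,q4,q8,q10,q11} and {q5,q7,q9}.
On input R, block {q6,q12} splits into {q6} and {q12}.
On input L, block {q0,q1,q2,q3,q4,q8,q10,q11} splits into {q0,q1,q2,q3,q10,q11} and {q4,q8}.
On input L, block {q0,q1,q2,q3,q10,q11} splits into {q1,q2,q3,q10} and {q0,q11}.
Split {q5,q7,q9} by δ(·,R) → {q7,q9} and {q5}.
No further refinement is possible. Final partition (7 blocks): {q6} | {q1,q2,q3,q10} | {q7,q9} | {q12} | {q4,q8} | {q0,q11} | {q5}.

7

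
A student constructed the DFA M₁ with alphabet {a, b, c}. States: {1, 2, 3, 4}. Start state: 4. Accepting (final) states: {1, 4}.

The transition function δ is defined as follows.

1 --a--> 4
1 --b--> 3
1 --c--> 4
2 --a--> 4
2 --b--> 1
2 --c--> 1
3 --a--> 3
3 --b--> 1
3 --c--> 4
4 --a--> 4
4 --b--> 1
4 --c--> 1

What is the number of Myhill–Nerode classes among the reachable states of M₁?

First remove the unreachable states {2}; 3 states remain.
Initial partition by acceptance: {1,4} | {3}.
Refine {1,4} on symbol b: members go to different blocks, giving {1} and {4}.
The partition is now stable with 3 blocks: {1} | {3} | {4}.

3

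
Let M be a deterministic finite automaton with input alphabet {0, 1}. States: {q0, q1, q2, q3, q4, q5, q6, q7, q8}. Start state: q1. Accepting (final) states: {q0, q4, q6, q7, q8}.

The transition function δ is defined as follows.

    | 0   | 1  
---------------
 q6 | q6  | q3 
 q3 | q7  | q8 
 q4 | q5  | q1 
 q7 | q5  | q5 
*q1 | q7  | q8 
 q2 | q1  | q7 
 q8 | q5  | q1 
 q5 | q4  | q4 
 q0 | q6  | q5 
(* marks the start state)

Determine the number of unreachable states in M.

4

BFS from q1 reaches {q1, q4, q5, q7, q8}; the 4 state(s) q0, q2, q3, q6 are never visited.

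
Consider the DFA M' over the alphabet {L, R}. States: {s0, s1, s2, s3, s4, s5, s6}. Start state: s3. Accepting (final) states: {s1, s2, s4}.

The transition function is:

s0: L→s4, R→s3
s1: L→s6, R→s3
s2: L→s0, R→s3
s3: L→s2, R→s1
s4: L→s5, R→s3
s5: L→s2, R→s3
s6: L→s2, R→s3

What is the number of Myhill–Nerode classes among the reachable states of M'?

All states are reachable from the start state.
Start with accepting vs non-accepting: {s1,s2,s4} | {s0,s3,s5,s6}.
Refine {s0,s3,s5,s6} on symbol R: members go to different blocks, giving {s0,s5,s6} and {s3}.
No further refinement is possible. Final partition (3 blocks): {s1,s2,s4} | {s0,s5,s6} | {s3}.

3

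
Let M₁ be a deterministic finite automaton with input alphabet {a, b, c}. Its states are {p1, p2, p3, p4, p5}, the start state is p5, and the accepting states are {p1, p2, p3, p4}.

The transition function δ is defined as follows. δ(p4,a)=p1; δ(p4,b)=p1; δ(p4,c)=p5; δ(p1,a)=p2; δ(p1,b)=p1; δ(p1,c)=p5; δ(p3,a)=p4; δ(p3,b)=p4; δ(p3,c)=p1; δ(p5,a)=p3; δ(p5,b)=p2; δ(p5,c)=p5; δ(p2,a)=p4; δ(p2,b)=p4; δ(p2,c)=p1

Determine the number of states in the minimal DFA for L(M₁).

Initial partition by acceptance: {p1,p2,p3,p4} | {p5}.
Refine {p1,p2,p3,p4} on symbol c: members go to different blocks, giving {p1,p4} and {p2,p3}.
Split {p1,p4} by δ(·,a) → {p1} and {p4}.
No further refinement is possible. Final partition (4 blocks): {p1} | {p5} | {p2,p3} | {p4}.

4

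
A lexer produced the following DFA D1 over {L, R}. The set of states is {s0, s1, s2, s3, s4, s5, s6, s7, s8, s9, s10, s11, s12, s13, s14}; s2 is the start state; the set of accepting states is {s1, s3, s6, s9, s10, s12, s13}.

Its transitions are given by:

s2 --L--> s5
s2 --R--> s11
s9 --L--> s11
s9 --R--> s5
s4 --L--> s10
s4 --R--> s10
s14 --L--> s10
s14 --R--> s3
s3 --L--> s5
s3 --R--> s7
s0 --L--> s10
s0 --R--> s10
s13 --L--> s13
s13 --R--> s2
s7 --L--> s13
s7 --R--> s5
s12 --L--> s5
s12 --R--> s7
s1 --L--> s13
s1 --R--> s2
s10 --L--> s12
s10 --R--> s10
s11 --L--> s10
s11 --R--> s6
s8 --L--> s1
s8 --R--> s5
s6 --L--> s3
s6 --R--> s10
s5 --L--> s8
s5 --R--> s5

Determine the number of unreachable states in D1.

BFS from s2 reaches {s1, s2, s3, s5, s6, s7, s8, s10, s11, s12, s13}; the 4 state(s) s0, s4, s9, s14 are never visited.

4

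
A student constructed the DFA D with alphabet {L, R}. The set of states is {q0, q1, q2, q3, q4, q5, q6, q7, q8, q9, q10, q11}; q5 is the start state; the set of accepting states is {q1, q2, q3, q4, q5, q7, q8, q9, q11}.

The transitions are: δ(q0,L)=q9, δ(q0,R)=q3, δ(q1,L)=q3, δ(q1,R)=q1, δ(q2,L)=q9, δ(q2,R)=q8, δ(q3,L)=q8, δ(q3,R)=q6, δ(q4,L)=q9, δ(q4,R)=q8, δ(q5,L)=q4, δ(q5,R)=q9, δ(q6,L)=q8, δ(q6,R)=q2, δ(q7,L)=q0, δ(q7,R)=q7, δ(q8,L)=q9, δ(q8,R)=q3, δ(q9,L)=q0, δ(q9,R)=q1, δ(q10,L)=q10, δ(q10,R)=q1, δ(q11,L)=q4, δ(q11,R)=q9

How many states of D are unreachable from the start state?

3

BFS from q5 reaches {q0, q1, q2, q3, q4, q5, q6, q8, q9}; the 3 state(s) q7, q10, q11 are never visited.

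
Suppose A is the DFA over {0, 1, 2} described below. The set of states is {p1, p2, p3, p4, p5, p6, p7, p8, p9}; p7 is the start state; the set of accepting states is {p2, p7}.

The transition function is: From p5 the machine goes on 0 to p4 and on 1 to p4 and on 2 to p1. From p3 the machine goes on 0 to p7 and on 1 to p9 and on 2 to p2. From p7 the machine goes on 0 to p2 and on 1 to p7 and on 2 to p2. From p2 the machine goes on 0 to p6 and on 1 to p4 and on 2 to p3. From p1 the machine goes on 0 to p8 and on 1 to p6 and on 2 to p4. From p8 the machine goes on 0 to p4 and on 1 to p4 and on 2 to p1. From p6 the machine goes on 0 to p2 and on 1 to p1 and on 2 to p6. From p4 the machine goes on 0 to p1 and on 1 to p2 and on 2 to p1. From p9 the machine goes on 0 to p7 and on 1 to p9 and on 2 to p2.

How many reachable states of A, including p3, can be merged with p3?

States {p5} cannot be reached from the start state, so discard them.
P0 = {p2,p7} | {p1,p3,p4,p6,p8,p9}.
On input 0, block {p2,p7} splits into {p2} and {p7}.
Split {p1,p3,p4,p6,p8,p9} by δ(·,0) → {p1,p4,p8} and {p3,p9} and {p6}.
Refine {p1,p4,p8} on symbol 1: members go to different blocks, giving {p1} and {p4} and {p8}.
The partition is now stable with 7 blocks: {p2} | {p1} | {p7} | {p3,p9} | {p6} | {p4} | {p8}.
The equivalence class containing p3 is {p3,p9}, of size 2.

2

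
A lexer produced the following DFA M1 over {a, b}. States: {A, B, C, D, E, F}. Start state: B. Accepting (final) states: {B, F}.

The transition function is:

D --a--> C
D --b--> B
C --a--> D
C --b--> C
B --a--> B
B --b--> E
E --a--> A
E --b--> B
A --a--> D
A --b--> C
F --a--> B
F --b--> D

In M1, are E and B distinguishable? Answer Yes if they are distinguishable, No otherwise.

Reachable states from the start: {A,B,C,D,E}. Unreachable: {F} — drop them.
Start with accepting vs non-accepting: {B} | {A,C,D,E}.
Split {A,C,D,E} by δ(·,b) → {A,C} and {D,E}.
Stable partition: {B} | {A,C} | {D,E} — 3 equivalence classes.
E and B end up in different blocks, so they are distinguishable. For instance, the string 'ε' is accepted from only B.

Yes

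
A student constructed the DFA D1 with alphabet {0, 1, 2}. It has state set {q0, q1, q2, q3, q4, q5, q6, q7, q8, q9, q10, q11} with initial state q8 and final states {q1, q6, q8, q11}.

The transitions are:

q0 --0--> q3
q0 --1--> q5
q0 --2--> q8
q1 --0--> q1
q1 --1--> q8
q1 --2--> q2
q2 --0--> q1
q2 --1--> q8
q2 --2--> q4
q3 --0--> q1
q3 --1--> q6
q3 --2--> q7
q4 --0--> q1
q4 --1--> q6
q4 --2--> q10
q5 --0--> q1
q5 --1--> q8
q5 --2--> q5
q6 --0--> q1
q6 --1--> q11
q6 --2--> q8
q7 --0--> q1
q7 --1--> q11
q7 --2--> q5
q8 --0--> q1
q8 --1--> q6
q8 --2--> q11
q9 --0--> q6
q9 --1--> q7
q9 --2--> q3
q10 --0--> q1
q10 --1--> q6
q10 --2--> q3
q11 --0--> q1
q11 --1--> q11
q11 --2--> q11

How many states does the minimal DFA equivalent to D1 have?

States {q0,q9} cannot be reached from the start state, so discard them.
Start with accepting vs non-accepting: {q1,q6,q8,q11} | {q2,q3,q4,q5,q7,q10}.
Split {q1,q6,q8,q11} by δ(·,2) → {q6,q8,q11} and {q1}.
No further refinement is possible. Final partition (3 blocks): {q6,q8,q11} | {q2,q3,q4,q5,q7,q10} | {q1}.

3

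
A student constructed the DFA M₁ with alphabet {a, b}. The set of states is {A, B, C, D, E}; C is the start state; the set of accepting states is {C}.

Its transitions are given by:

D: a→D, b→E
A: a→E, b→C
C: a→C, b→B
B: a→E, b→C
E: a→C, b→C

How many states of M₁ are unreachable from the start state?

2

Starting at C and following transitions, the reachable set is {B, C, E}. That leaves A, D unreachable — 2 in total.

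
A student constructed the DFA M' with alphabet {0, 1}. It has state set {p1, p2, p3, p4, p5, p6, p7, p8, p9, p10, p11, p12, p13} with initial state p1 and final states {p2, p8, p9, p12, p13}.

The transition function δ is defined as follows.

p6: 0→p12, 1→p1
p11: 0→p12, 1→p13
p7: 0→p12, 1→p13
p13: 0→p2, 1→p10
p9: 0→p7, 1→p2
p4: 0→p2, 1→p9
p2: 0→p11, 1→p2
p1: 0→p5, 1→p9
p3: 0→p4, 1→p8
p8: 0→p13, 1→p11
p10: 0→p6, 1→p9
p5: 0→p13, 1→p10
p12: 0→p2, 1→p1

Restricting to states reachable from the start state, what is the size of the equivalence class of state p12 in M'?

First remove the unreachable states {p3,p4,p8}; 10 states remain.
Start with accepting vs non-accepting: {p2,p9,p12,p13} | {p1,p5,p6,p7,p10,p11}.
Split {p2,p9,p12,p13} by δ(·,0) → {p2,p9} and {p12,p13}.
On input 0, block {p1,p5,p6,p7,p10,p11} splits into {p5,p6,p7,p11} and {p1,p10}.
Split {p5,p6,p7,p11} by δ(·,1) → {p5,p6} and {p7,p11}.
No further refinement is possible. Final partition (5 blocks): {p2,p9} | {p5,p6} | {p12,p13} | {p1,p10} | {p7,p11}.
The equivalence class containing p12 is {p12,p13}, of size 2.

2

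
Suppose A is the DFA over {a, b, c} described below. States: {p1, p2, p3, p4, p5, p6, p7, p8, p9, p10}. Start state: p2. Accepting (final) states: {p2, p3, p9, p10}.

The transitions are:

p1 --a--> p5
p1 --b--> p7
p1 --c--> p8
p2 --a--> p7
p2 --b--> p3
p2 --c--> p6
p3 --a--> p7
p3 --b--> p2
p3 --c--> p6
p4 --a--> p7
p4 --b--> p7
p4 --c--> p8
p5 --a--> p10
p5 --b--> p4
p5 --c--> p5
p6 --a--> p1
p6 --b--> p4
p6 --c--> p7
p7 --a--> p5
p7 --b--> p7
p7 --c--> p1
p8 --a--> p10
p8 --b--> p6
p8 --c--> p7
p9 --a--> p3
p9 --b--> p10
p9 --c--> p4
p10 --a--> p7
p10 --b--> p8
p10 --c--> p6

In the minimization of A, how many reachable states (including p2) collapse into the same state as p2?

First remove the unreachable states {p9}; 9 states remain.
P0 = {p2,p3,p10} | {p1,p4,p5,p6,p7,p8}.
Split {p2,p3,p10} by δ(·,b) → {p2,p3} and {p10}.
Split {p1,p4,p5,p6,p7,p8} by δ(·,a) → {p1,p4,p6,p7} and {p5,p8}.
Refine {p1,p4,p6,p7} on symbol a: members go to different blocks, giving {p1,p7} and {p4,p6}.
On input c, block {p1,p7} splits into {p1} and {p7}.
On input c, block {p5,p8} splits into {p5} and {p8}.
Refine {p4,p6} on symbol a: members go to different blocks, giving {p4} and {p6}.
No further refinement is possible. Final partition (8 blocks): {p2,p3} | {p1} | {p10} | {p5} | {p4} | {p7} | {p8} | {p6}.
State p2 belongs to the block {p2,p3}, which has 2 states.

2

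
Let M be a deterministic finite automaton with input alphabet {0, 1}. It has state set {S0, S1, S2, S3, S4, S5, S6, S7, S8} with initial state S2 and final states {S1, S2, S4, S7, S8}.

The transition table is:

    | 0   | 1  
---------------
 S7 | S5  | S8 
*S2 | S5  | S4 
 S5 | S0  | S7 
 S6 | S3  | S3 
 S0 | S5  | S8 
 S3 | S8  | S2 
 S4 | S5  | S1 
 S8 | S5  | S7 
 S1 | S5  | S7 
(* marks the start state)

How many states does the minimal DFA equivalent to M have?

States {S3,S6} cannot be reached from the start state, so discard them.
Initial partition by acceptance: {S1,S2,S4,S7,S8} | {S0,S5}.
Stable partition: {S1,S2,S4,S7,S8} | {S0,S5} — 2 equivalence classes.

2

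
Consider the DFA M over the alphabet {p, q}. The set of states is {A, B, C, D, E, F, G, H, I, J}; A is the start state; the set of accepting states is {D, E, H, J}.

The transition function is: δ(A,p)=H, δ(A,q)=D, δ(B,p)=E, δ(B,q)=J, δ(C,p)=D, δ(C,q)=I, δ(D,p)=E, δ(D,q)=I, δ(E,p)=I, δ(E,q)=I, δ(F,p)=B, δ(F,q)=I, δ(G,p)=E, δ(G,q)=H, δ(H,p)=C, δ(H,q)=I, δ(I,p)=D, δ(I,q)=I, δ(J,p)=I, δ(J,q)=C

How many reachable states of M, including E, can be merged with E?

2

Reachable states from the start: {A,C,D,E,H,I}. Unreachable: {B,F,G,J} — drop them.
Initial partition by acceptance: {D,E,H} | {A,C,I}.
On input p, block {D,E,H} splits into {E,H} and {D}.
On input p, block {A,C,I} splits into {C,I} and {A}.
Stable partition: {E,H} | {C,I} | {D} | {A} — 4 equivalence classes.
The equivalence class containing E is {E,H}, of size 2.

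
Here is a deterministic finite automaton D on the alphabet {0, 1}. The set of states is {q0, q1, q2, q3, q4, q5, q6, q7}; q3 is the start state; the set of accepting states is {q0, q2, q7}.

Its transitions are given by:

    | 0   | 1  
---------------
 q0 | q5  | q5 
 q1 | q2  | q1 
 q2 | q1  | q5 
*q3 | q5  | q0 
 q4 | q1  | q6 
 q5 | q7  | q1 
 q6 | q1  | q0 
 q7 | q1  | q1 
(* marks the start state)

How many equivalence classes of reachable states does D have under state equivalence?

Reachable states from the start: {q0,q1,q2,q3,q5,q7}. Unreachable: {q4,q6} — drop them.
Start with accepting vs non-accepting: {q0,q2,q7} | {q1,q3,q5}.
Refine {q1,q3,q5} on symbol 0: members go to different blocks, giving {q1,q5} and {q3}.
No further refinement is possible. Final partition (3 blocks): {q0,q2,q7} | {q1,q5} | {q3}.

3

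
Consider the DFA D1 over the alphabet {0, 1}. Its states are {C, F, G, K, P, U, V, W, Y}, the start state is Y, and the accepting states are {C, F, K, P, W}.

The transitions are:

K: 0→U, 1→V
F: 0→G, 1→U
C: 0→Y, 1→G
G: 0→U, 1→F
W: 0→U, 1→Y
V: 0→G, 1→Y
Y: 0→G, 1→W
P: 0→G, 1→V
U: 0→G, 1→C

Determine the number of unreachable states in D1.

BFS from Y reaches {C, F, G, U, W, Y}; the 3 state(s) K, P, V are never visited.

3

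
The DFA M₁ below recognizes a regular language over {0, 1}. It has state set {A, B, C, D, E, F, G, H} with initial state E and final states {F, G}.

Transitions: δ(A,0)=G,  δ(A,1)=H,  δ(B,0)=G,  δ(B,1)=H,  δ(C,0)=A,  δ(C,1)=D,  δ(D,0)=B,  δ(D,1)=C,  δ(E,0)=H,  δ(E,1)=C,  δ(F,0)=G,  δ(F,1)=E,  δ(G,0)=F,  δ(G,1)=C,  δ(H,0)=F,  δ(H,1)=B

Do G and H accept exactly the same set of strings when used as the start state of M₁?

All states are reachable from the start state.
P0 = {F,G} | {A,B,C,D,E,H}.
Split {A,B,C,D,E,H} by δ(·,0) → {A,B,H} and {C,D,E}.
The partition is now stable with 3 blocks: {F,G} | {A,B,H} | {C,D,E}.
G and H end up in different blocks, so they are distinguishable. For instance, the string 'ε' is accepted from only G.

No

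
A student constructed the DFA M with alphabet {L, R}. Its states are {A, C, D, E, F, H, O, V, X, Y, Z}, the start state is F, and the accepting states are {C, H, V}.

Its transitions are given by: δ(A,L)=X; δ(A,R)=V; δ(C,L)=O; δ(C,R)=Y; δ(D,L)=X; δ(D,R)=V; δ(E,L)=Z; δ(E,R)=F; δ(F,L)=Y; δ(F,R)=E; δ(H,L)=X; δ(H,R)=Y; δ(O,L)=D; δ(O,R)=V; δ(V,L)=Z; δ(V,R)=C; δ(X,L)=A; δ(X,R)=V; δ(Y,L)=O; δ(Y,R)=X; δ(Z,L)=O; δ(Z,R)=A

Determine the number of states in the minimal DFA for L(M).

5

First remove the unreachable states {H}; 10 states remain.
P0 = {C,V} | {A,D,E,F,O,X,Y,Z}.
Split {C,V} by δ(·,R) → {C} and {V}.
Split {A,D,E,F,O,X,Y,Z} by δ(·,R) → {E,F,Y,Z} and {A,D,O,X}.
On input L, block {E,F,Y,Z} splits into {E,F} and {Y,Z}.
Stable partition: {C} | {E,F} | {V} | {A,D,O,X} | {Y,Z} — 5 equivalence classes.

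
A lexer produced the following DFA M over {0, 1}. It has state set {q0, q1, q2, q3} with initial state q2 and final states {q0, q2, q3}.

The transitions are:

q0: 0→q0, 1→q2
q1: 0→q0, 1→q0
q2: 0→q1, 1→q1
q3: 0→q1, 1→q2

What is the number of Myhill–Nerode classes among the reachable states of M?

States {q3} cannot be reached from the start state, so discard them.
Initial partition by acceptance: {q0,q2} | {q1}.
Refine {q0,q2} on symbol 0: members go to different blocks, giving {q0} and {q2}.
No further refinement is possible. Final partition (3 blocks): {q0} | {q1} | {q2}.

3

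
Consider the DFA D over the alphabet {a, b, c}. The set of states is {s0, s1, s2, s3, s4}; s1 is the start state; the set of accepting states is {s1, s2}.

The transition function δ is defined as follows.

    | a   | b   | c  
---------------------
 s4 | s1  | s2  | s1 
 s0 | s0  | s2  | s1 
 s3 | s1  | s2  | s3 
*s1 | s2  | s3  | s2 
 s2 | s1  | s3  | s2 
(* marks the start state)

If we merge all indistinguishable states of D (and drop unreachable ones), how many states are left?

Reachable states from the start: {s1,s2,s3}. Unreachable: {s0,s4} — drop them.
P0 = {s1,s2} | {s3}.
The partition is now stable with 2 blocks: {s1,s2} | {s3}.

2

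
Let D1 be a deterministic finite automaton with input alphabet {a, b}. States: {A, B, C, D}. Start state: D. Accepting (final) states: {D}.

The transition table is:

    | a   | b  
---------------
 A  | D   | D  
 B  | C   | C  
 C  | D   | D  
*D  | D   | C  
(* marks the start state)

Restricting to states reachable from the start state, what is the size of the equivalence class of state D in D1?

Reachable states from the start: {C,D}. Unreachable: {A,B} — drop them.
P0 = {D} | {C}.
Stable partition: {D} | {C} — 2 equivalence classes.
The equivalence class containing D is {D}, of size 1.

1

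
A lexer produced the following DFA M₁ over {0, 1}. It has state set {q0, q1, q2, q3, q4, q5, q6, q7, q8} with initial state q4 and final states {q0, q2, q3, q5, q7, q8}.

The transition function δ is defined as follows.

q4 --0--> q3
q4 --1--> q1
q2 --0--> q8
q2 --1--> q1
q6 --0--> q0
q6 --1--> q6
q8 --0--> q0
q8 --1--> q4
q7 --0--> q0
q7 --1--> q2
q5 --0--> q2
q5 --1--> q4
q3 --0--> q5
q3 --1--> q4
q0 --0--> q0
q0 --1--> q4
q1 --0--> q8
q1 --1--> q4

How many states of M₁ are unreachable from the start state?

2

No path from q4 leads to q6, q7; the other 7 states are all reachable.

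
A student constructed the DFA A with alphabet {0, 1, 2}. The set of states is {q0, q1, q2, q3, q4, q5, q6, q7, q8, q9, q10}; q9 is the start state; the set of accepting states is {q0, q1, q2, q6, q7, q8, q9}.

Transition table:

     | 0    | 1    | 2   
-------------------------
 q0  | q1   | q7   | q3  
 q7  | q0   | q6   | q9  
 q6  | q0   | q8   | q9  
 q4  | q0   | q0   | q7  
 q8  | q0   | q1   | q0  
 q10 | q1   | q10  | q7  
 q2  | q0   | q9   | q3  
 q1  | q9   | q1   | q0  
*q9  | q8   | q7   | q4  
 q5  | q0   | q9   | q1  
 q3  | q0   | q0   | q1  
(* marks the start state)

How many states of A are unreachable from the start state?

3

No path from q9 leads to q2, q5, q10; the other 8 states are all reachable.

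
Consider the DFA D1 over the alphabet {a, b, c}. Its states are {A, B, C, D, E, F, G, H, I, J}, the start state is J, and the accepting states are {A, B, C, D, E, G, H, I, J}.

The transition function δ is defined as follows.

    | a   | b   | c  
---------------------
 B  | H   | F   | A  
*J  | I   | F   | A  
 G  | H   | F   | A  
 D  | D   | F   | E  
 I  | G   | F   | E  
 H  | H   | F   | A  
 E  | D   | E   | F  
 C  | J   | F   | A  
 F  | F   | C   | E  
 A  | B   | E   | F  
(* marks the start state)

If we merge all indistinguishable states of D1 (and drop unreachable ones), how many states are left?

3

P0 = {A,B,C,D,E,G,H,I,J} | {F}.
On input b, block {A,B,C,D,E,G,H,I,J} splits into {B,C,D,G,H,I,J} and {A,E}.
The partition is now stable with 3 blocks: {B,C,D,G,H,I,J} | {F} | {A,E}.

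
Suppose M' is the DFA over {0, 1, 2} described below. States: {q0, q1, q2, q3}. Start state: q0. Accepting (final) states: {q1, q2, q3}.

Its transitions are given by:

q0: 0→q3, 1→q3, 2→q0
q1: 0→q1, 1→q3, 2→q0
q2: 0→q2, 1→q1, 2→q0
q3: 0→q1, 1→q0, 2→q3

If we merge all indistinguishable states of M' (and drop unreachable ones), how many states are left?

States {q2} cannot be reached from the start state, so discard them.
P0 = {q1,q3} | {q0}.
On input 1, block {q1,q3} splits into {q1} and {q3}.
No further refinement is possible. Final partition (3 blocks): {q1} | {q0} | {q3}.

3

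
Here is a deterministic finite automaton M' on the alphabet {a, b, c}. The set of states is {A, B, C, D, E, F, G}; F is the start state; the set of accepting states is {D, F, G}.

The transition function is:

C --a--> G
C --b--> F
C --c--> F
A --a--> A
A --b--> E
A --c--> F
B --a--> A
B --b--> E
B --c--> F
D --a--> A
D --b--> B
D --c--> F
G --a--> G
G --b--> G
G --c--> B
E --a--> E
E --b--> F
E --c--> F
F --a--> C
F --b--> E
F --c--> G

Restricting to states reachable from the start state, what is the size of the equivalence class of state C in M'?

Reachable states from the start: {A,B,C,E,F,G}. Unreachable: {D} — drop them.
P0 = {F,G} | {A,B,C,E}.
Split {F,G} by δ(·,a) → {F} and {G}.
On input a, block {A,B,C,E} splits into {A,B,E} and {C}.
Split {A,B,E} by δ(·,b) → {A,B} and {E}.
Stable partition: {F} | {A,B} | {G} | {C} | {E} — 5 equivalence classes.
State C belongs to the block {C}, which has 1 states.

1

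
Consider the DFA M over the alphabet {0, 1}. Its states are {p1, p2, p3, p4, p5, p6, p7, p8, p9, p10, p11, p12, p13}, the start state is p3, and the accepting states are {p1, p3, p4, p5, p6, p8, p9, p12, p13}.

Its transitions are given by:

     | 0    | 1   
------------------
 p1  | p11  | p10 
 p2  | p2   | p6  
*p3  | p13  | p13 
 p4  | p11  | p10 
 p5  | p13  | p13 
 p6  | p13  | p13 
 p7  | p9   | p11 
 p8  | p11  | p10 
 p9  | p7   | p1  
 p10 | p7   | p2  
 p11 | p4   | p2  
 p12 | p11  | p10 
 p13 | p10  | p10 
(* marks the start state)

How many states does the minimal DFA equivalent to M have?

First remove the unreachable states {p5,p8,p12}; 10 states remain.
Start with accepting vs non-accepting: {p1,p3,p4,p6,p9,p13} | {p2,p7,p10,p11}.
Split {p1,p3,p4,p6,p9,p13} by δ(·,0) → {p1,p4,p9,p13} and {p3,p6}.
Refine {p1,p4,p9,p13} on symbol 1: members go to different blocks, giving {p1,p4,p13} and {p9}.
On input 0, block {p2,p7,p10,p11} splits into {p2,p10} and {p7} and {p11}.
On input 0, block {p1,p4,p13} splits into {p1,p4} and {p13}.
Split {p2,p10} by δ(·,0) → {p2} and {p10}.
No further refinement is possible. Final partition (8 blocks): {p1,p4} | {p2} | {p3,p6} | {p9} | {p7} | {p11} | {p13} | {p10}.

8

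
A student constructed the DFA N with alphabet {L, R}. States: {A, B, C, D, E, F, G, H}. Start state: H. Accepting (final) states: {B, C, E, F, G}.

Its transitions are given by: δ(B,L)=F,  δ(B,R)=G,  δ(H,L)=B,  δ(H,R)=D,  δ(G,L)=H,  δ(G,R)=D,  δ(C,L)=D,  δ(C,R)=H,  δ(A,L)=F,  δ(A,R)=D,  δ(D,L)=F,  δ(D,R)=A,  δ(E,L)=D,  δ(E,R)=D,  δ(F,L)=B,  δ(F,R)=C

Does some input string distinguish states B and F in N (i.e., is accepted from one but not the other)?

Reachable states from the start: {A,B,C,D,F,G,H}. Unreachable: {E} — drop them.
P0 = {B,C,F,G} | {A,D,H}.
On input L, block {B,C,F,G} splits into {B,F} and {C,G}.
No further refinement is possible. Final partition (3 blocks): {B,F} | {A,D,H} | {C,G}.
B and F lie in the same block of the stable partition, so they are equivalent — no string distinguishes them.

No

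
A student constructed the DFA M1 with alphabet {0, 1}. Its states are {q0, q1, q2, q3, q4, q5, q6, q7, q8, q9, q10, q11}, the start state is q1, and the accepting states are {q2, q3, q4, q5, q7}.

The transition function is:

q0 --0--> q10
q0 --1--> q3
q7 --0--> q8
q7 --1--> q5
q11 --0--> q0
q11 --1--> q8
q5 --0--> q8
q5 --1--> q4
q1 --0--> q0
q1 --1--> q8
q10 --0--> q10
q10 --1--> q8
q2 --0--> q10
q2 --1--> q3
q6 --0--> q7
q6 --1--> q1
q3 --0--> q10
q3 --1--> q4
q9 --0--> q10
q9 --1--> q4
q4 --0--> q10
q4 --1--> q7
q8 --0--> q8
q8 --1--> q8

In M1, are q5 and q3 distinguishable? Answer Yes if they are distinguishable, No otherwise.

States {q2,q6,q9,q11} cannot be reached from the start state, so discard them.
P0 = {q3,q4,q5,q7} | {q0,q1,q8,q10}.
Split {q0,q1,q8,q10} by δ(·,1) → {q1,q8,q10} and {q0}.
On input 0, block {q1,q8,q10} splits into {q8,q10} and {q1}.
Stable partition: {q3,q4,q5,q7} | {q8,q10} | {q0} | {q1} — 4 equivalence classes.
q5 and q3 lie in the same block of the stable partition, so they are equivalent — no string distinguishes them.

No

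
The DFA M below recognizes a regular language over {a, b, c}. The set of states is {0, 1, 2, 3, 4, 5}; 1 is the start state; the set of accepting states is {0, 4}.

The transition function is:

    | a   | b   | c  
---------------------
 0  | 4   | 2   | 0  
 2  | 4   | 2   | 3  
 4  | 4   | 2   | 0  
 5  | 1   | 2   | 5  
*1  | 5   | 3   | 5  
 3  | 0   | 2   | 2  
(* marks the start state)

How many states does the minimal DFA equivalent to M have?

3

Every state is reachable, so we keep all 6.
Start with accepting vs non-accepting: {0,4} | {1,2,3,5}.
On input a, block {1,2,3,5} splits into {1,5} and {2,3}.
The partition is now stable with 3 blocks: {0,4} | {1,5} | {2,3}.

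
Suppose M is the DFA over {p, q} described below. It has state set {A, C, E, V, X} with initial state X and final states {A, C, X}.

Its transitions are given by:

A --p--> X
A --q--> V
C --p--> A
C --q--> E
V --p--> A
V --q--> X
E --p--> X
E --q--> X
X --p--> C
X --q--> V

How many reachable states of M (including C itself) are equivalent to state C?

All states are reachable from the start state.
P0 = {A,C,X} | {E,V}.
No further refinement is possible. Final partition (2 blocks): {A,C,X} | {E,V}.
State C belongs to the block {A,C,X}, which has 3 states.

3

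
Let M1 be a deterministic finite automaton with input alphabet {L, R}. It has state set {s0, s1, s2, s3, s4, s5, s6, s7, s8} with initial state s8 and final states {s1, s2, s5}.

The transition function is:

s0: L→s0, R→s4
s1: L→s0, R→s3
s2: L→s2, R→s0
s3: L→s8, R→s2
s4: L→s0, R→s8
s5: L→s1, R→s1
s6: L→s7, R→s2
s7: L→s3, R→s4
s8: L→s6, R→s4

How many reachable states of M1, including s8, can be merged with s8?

First remove the unreachable states {s1,s5}; 7 states remain.
Initial partition by acceptance: {s2} | {s0,s3,s4,s6,s7,s8}.
On input R, block {s0,s3,s4,s6,s7,s8} splits into {s0,s4,s7,s8} and {s3,s6}.
Refine {s0,s4,s7,s8} on symbol L: members go to different blocks, giving {s0,s4} and {s7,s8}.
Split {s0,s4} by δ(·,R) → {s0} and {s4}.
Stable partition: {s2} | {s0} | {s3,s6} | {s7,s8} | {s4} — 5 equivalence classes.
The equivalence class containing s8 is {s7,s8}, of size 2.

2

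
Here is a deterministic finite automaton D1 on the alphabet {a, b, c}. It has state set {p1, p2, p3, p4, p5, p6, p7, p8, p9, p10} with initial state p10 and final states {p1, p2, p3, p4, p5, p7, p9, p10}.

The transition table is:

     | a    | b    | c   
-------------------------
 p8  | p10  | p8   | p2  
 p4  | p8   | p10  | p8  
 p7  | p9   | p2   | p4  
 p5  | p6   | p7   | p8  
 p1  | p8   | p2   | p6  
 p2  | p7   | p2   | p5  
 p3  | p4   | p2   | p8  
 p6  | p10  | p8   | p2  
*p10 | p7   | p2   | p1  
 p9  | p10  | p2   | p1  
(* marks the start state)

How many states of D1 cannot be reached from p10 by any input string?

No path from p10 leads to p3; the other 9 states are all reachable.

1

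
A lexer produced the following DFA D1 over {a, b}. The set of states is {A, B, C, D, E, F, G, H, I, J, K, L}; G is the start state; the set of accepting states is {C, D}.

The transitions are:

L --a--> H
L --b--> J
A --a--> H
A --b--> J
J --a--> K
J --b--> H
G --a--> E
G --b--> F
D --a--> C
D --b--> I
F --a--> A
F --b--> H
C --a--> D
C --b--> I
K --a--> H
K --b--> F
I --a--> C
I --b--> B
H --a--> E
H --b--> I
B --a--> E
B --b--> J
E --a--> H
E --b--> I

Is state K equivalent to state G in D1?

Yes

States {L} cannot be reached from the start state, so discard them.
Initial partition by acceptance: {C,D} | {A,B,E,F,G,H,I,J,K}.
Split {A,B,E,F,G,H,I,J,K} by δ(·,a) → {A,B,E,F,G,H,J,K} and {I}.
Split {A,B,E,F,G,H,J,K} by δ(·,b) → {A,B,F,G,J,K} and {E,H}.
Split {A,B,F,G,J,K} by δ(·,a) → {A,B,G,K} and {F,J}.
No further refinement is possible. Final partition (5 blocks): {C,D} | {A,B,G,K} | {I} | {E,H} | {F,J}.
K and G lie in the same block of the stable partition, so they are equivalent — no string distinguishes them.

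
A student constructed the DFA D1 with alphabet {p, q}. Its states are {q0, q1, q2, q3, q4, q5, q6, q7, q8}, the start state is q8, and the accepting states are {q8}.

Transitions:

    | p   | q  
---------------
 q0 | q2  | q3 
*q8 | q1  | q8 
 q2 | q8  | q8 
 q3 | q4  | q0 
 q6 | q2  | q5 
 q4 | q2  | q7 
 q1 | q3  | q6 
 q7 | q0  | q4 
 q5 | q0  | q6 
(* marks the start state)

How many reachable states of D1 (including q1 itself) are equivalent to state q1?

Start with accepting vs non-accepting: {q8} | {q0,q1,q2,q3,q4,q5,q6,q7}.
Refine {q0,q1,q2,q3,q4,q5,q6,q7} on symbol p: members go to different blocks, giving {q0,q1,q3,q4,q5,q6,q7} and {q2}.
On input p, block {q0,q1,q3,q4,q5,q6,q7} splits into {q1,q3,q5,q7} and {q0,q4,q6}.
Refine {q1,q3,q5,q7} on symbol p: members go to different blocks, giving {q3,q5,q7} and {q1}.
No further refinement is possible. Final partition (5 blocks): {q8} | {q3,q5,q7} | {q2} | {q0,q4,q6} | {q1}.
State q1 belongs to the block {q1}, which has 1 states.

1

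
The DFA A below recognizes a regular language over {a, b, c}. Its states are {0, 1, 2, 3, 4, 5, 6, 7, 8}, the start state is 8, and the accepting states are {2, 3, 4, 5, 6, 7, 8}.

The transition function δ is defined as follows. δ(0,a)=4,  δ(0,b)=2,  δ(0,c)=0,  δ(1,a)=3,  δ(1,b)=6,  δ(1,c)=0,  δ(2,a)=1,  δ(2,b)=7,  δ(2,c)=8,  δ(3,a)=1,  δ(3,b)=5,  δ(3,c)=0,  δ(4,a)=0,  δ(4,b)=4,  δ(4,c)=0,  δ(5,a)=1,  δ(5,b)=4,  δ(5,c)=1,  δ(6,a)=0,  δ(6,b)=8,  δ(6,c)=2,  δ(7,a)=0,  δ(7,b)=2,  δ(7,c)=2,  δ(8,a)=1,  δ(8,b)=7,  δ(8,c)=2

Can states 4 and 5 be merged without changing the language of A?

Every state is reachable, so we keep all 9.
Initial partition by acceptance: {2,3,4,5,6,7,8} | {0,1}.
Split {2,3,4,5,6,7,8} by δ(·,c) → {2,6,7,8} and {3,4,5}.
The partition is now stable with 3 blocks: {2,6,7,8} | {0,1} | {3,4,5}.
4 and 5 lie in the same block of the stable partition, so they are equivalent — no string distinguishes them.

Yes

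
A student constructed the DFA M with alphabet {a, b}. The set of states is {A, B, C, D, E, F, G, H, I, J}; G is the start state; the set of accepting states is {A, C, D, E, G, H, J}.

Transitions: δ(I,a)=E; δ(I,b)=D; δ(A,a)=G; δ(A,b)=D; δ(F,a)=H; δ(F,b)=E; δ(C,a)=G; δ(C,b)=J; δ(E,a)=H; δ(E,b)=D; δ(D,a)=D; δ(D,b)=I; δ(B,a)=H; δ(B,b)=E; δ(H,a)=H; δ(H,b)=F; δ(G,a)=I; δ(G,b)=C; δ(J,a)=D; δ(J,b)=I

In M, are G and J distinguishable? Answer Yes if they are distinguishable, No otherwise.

Yes

Reachable states from the start: {C,D,E,F,G,H,I,J}. Unreachable: {A,B} — drop them.
P0 = {C,D,E,G,H,J} | {F,I}.
On input a, block {C,D,E,G,H,J} splits into {C,D,E,H,J} and {G}.
Split {C,D,E,H,J} by δ(·,a) → {D,E,H,J} and {C}.
On input b, block {D,E,H,J} splits into {D,H,J} and {E}.
On input a, block {F,I} splits into {F} and {I}.
On input b, block {D,H,J} splits into {D,J} and {H}.
No further refinement is possible. Final partition (7 blocks): {D,J} | {F} | {G} | {C} | {E} | {I} | {H}.
G and J end up in different blocks, so they are distinguishable. For instance, the string 'a' is accepted from only J.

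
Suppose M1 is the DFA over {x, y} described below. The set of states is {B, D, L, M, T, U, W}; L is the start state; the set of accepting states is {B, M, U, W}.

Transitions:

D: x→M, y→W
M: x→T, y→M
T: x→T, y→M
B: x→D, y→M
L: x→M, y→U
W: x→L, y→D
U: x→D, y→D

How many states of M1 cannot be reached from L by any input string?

1

BFS from L reaches {D, L, M, T, U, W}; the 1 state(s) B are never visited.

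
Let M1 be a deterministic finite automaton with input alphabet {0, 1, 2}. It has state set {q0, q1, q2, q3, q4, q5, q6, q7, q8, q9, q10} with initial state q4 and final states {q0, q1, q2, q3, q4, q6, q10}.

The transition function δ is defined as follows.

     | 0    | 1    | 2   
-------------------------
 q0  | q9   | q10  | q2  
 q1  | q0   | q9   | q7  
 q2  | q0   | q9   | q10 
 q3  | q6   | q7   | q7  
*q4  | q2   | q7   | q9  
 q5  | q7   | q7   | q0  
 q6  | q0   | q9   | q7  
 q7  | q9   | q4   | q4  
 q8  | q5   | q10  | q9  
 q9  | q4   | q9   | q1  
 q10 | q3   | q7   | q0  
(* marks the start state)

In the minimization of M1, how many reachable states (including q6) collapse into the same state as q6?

States {q5,q8} cannot be reached from the start state, so discard them.
Start with accepting vs non-accepting: {q0,q1,q2,q3,q4,q6,q10} | {q7,q9}.
On input 0, block {q0,q1,q2,q3,q4,q6,q10} splits into {q1,q2,q3,q4,q6,q10} and {q0}.
On input 0, block {q1,q2,q3,q4,q6,q10} splits into {q1,q2,q6} and {q3,q4,q10}.
Refine {q1,q2,q6} on symbol 2: members go to different blocks, giving {q1,q6} and {q2}.
On input 0, block {q7,q9} splits into {q7} and {q9}.
Refine {q3,q4,q10} on symbol 0: members go to different blocks, giving {q3} and {q4} and {q10}.
Stable partition: {q1,q6} | {q7} | {q0} | {q3} | {q2} | {q9} | {q4} | {q10} — 8 equivalence classes.
State q6 belongs to the block {q1,q6}, which has 2 states.

2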